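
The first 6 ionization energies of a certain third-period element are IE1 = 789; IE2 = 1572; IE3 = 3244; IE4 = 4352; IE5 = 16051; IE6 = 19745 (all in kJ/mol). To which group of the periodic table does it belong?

Look for the largest jump between consecutive ionization energies: IE5/IE4 ≈ 3.7, far larger than any earlier ratio.
That jump marks the point where a core electron is being removed. So the atom has 4 valence electrons.
A main-group element with 4 valence electrons is in group 14.

Group 14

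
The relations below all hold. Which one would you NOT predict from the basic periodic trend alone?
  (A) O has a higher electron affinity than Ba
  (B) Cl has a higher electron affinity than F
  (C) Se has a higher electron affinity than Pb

(B)

The general trend: electron affinity increases across a period and decreases down a group.
(A) O (period 2, group 16) vs Ba (period 6, group 2): the stated order agrees with the simple trend.
(B) Cl (period 3, group 17) vs F (period 2, group 17): the stated order contradicts the simple trend.
(C) Se (period 4, group 16) vs Pb (period 6, group 14): the stated order agrees with the simple trend.
The exception is (B): F's small 2p subshell makes the incoming electron feel strong e⁻–e⁻ repulsion, so Cl actually releases more energy on gaining an electron.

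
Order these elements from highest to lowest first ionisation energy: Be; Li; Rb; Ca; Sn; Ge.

Be > Ge > Sn > Ca > Li > Rb

Li is in period 2, group 1; Be is in period 2, group 2; Ca is in period 4, group 2; Ge is in period 4, group 14; Rb is in period 5, group 1; Sn is in period 5, group 14.
Removing the outermost electron gets harder across a period and easier down a group.
These span different periods and groups, so the two trends combine.
Li > Rb: they share group 1; the group trend gives Li the larger value.
Ca > Li: the two effects oppose for this pair; the across-period effect wins (590 vs 520 kJ/mol).
Sn > Ca: the two effects oppose for this pair; the across-period effect wins (709 vs 590 kJ/mol).
Ge > Sn: Ge sits above Sn in group 14, so the down-group effect alone puts Ge higher.
Be > Ge: the two effects oppose for this pair; the down-group effect wins (900 vs 762 kJ/mol).
Tabulated first ionization energy (kJ/mol): Li 520, Be 900, Ca 590, Ge 762, Rb 403, Sn 709.
So from highest to lowest: Be > Ge > Sn > Ca > Li > Rb.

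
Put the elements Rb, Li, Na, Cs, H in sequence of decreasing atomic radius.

H is in period 1, group 1; Li is in period 2, group 1; Na is in period 3, group 1; Rb is in period 5, group 1; Cs is in period 6, group 1.
Across a period the added protons contract the valence shell; down a group each new principal shell makes the atom larger.
All are in group 1, so atomic radius increases down the group.
So from largest to smallest: Cs > Rb > Na > Li > H.

Cs > Rb > Na > Li > H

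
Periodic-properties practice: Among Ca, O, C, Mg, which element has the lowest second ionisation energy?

After 1 electron has been removed, what remains? Ca⁺ still has 1 valence electron; O⁺ still has 5 valence electrons; C⁺ still has 3 valence electrons; Mg⁺ still has 1 valence electron.
All are still removing valence electrons, so compare the +1 ions as you would atoms: IE_2 generally rises across a period (higher Z_eff) and falls down a group (larger shell), subject to the usual subshell exceptions.
Valence configurations: Ca⁺ [Ar]4s¹, O⁺ [He]2s²2p³, C⁺ [He]2s²2p¹, Mg⁺ [Ne]3s¹.
Tabulated IE_2 (kJ/mol): Ca 1145, O 3388, C 2353, Mg 1451.
So the second ionization energies run Ca < Mg < C < O.

Ca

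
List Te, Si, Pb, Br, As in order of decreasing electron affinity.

Electron affinity generally becomes more exothermic across a period toward the halogens and less exothermic down a group.
Here both period and group differ, so the two effects have to be weighed against each other.
As > Pb: both effects reinforce here, so As is clearly the higher of the two.
Si > As: the two effects oppose for this pair; the down-group effect wins (134 vs 78 kJ/mol).
Te > Si: the two effects oppose for this pair; the across-period effect wins (190 vs 134 kJ/mol).
Br > Te: relative to Te, both the across-period and down-group shifts push Br's electron affinity up.
For reference (kJ/mol): Si 134, As 78, Br 325, Te 190, Pb 35.
So from highest to lowest: Br > Te > Si > As > Pb.

Br > Te > Si > As > Pb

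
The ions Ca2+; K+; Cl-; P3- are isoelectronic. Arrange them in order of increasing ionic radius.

Ca2+, K+, Cl-, P3-

All of these have 18 electrons, so size is governed by nuclear charge alone: the more protons, the stronger the pull on the same electron cloud, and the smaller the ion.
Nuclear charges: Ca2+ (Z=20), K+ (Z=19), Cl- (Z=17), P3- (Z=15).
Smallest to largest: Ca2+ < K+ < Cl- < P3-.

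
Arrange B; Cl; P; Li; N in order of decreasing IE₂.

Li, N, B, Cl, P

IE_2 is the cost of taking one more electron from the +1 cation: B⁺ still has 2 valence electrons; Cl⁺ still has 6 valence electrons; P⁺ still has 4 valence electrons; Li⁺ is the bare [He] core; N⁺ still has 4 valence electrons.
Pulling an electron out of a noble-gas core costs far more than removing a remaining valence electron, so Li sits at the high end of IE_2.
Valence configurations: B⁺ [He]2s², Cl⁺ [Ne]3s²3p⁴, P⁺ [Ne]3s²3p², N⁺ [He]2s²2p².
Approximate IE_2 values (kJ/mol): B 2427, Cl 2298, P 1907, Li 7298, N 2856.
Putting it together, IE_2: P < Cl < B < N < Li.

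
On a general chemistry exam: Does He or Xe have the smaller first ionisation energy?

Across a period the outer electron is held more tightly (higher IE₁); down a group it sits in a higher shell, more shielded, and comes off more easily.
All are in group 18, so first ionization energy increases up the group.
So Xe has the smaller first ionisation energy (Xe < He).

Xe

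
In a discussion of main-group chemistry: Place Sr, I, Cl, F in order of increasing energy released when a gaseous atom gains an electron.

Sr, I, F, Cl

F is in period 2, group 17; Cl is in period 3, group 17; Sr is in period 5, group 2; I is in period 5, group 17.
Atoms with high Z_eff and room in the valence shell (especially the halogens) have the most exothermic electron affinities.
Here both period and group differ, so the two effects have to be weighed against each other.
I > Sr: I lies to the right of Sr in period 5, so the across-period effect alone puts I higher.
F > I: they share group 17; the group trend gives F the larger value.
Cl > F: this pair runs against the simple trend — see the exception note.
Note the exception: Cl has a higher electron affinity than F, contrary to the simple trend — F's small 2p subshell makes the incoming electron feel strong e⁻–e⁻ repulsion, so Cl actually releases more energy on gaining an electron.
Approximate values (kJ/mol): F 328, Cl 349, Sr 5, I 295.
So from lowest to highest: Sr < I < F < Cl.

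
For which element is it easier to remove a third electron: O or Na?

O

The third ionization energy removes an electron from the +2 ion. For each element: O²⁺ still has 4 valence electrons; Na²⁺ is already 1 electron into the core.
Pulling an electron out of a noble-gas core costs far more than removing a remaining valence electron, so Na sits at the high end of IE_3.
Approximate IE_3 values (kJ/mol): O 5300, Na 6910.
Hence IE_3: O < Na.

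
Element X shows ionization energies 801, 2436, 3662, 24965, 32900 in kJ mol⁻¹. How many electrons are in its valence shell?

3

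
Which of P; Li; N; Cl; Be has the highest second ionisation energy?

IE_2 is the cost of taking one more electron from the +1 cation: P⁺ still has 4 valence electrons; Li⁺ is the bare [He] core; N⁺ still has 4 valence electrons; Cl⁺ still has 6 valence electrons; Be⁺ still has 1 valence electron.
Pulling an electron out of a noble-gas core costs far more than removing a remaining valence electron, so Li sits at the high end of IE_2.
Valence configurations: P⁺ [Ne]3s²3p², N⁺ [He]2s²2p², Cl⁺ [Ne]3s²3p⁴, Be⁺ [He]2s¹.
The numbers (kJ/mol): P 1907, Li 7298, N 2856, Cl 2298, Be 1757.
Hence IE_2: Be < P < Cl < N < Li.

Li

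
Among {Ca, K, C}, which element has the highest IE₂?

K

IE_2 is the cost of taking one more electron from the +1 cation: Ca⁺ still has 1 valence electron; K⁺ is the bare [Ar] core; C⁺ still has 3 valence electrons.
Breaking into a closed-shell core is much more expensive than removing a leftover valence electron — K has the largest IE_2 here.
Valence configurations: Ca⁺ [Ar]4s¹, C⁺ [He]2s²2p¹.
Tabulated IE_2 (kJ/mol): Ca 1145, K 3052, C 2353.
So the second ionization energies run Ca < C < K.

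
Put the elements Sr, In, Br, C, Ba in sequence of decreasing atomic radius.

Ba > Sr > In > Br > C

C is in period 2, group 14; Br is in period 4, group 17; Sr is in period 5, group 2; In is in period 5, group 13; Ba is in period 6, group 2.
Radius decreases left→right (rising Z_eff, same n) and increases top→bottom (higher n).
Neither a single period nor a single group — weigh both effects.
Br > C: period and group pull opposite ways; the down-group shift dominates (114 vs 75 pm).
In > Br: both effects reinforce here, so In is clearly the larger of the two.
Sr > In: both are in period 5; the period trend gives Sr the larger value.
Ba > Sr: Ba sits below Sr in group 2, so the down-group effect alone puts Ba larger.
For reference (pm): C 75, Br 114, Sr 185, In 142, Ba 196.
So from largest to smallest: Ba > Sr > In > Br > C.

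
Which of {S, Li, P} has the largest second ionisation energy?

The second ionization energy removes an electron from the +1 ion. For each element: S⁺ still has 5 valence electrons; Li⁺ is the bare [He] core; P⁺ still has 4 valence electrons.
Pulling an electron out of a noble-gas core costs far more than removing a remaining valence electron, so Li sits at the high end of IE_2.
Valence configurations: S⁺ [Ne]3s²3p³, P⁺ [Ne]3s²3p².
Approximate IE_2 values (kJ/mol): S 2252, Li 7298, P 1907.
Hence IE_2: P < S < Li.

Li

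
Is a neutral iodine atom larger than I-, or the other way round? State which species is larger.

Forming I- adds 1 electron to I. More electron–electron repulsion in the same shell, with unchanged nuclear charge, lets the cloud expand.
An anion is larger than its parent atom: I- > I.

I-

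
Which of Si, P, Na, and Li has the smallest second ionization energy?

Si

Consider each +1 ion: Si⁺ still has 3 valence electrons; P⁺ still has 4 valence electrons; Na⁺ is the bare [Ne] core; Li⁺ is the bare [He] core.
Core electrons are held far more tightly than valence electrons, so Na and Li top the IE_2 order.
Valence configurations: Si⁺ [Ne]3s²3p¹, P⁺ [Ne]3s²3p².
Approximate IE_2 values (kJ/mol): Si 1577, P 1907, Na 4562, Li 7298.
So the second ionization energies run Si < P < Na < Li.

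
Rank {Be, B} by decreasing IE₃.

Be > B

The third ionization energy removes an electron from the +2 ion. For each element: Be²⁺ is the bare [He] core; B²⁺ still has 1 valence electron.
Breaking into a closed-shell core is much more expensive than removing a leftover valence electron — Be has the largest IE_3 here.
Approximate IE_3 values (kJ/mol): Be 14849, B 3660.
So the third ionization energies run B < Be.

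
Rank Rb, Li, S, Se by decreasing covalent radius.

Li is in period 2, group 1; S is in period 3, group 16; Se is in period 4, group 16; Rb is in period 5, group 1.
Atomic radius shrinks across a period as nuclear charge pulls the same shell inward, and grows down a group as new shells are added.
Neither a single period nor a single group — weigh both effects.
Se > S: Se sits below S in group 16, so the down-group effect alone puts Se larger.
Li > Se: period and group pull opposite ways; the across-period shift dominates (133 vs 116 pm).
Rb > Li: they share group 1; the group trend gives Rb the larger value.
For reference (pm): Li 133, S 103, Se 116, Rb 210.
So from largest to smallest: Rb > Li > Se > S.

Rb > Li > Se > S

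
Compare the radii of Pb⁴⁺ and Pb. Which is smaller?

Pb⁴⁺

Forming Pb⁴⁺ removes 4 electrons from Pb. Fewer electrons for the same nuclear charge means less shielding and a higher Z_eff on the remaining electrons.
A cation is smaller than its parent atom: Pb⁴⁺ < Pb.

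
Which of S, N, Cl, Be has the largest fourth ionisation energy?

The fourth ionization energy removes an electron from the +3 ion. For each element: S³⁺ still has 3 valence electrons; N³⁺ still has 2 valence electrons; Cl³⁺ still has 4 valence electrons; Be³⁺ is already 1 electron into the core.
Breaking into a closed-shell core is much more expensive than removing a leftover valence electron — Be has the largest IE_4 here.
Valence configurations: S³⁺ [Ne]3s²3p¹, N³⁺ [He]2s², Cl³⁺ [Ne]3s²3p².
The numbers (kJ/mol): S 4556, N 7475, Cl 5159, Be 21007.
So the fourth ionization energies run S < Cl < N < Be.

Be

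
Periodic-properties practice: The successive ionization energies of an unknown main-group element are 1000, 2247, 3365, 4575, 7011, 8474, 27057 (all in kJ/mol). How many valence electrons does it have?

Look for the largest jump between consecutive ionization energies: IE7/IE6 ≈ 3.2, far larger than any earlier ratio.
That jump marks the point where a core electron is being removed. So the atom has 6 valence electrons.

6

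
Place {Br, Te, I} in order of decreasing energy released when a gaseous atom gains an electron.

Electron affinity generally becomes more exothermic across a period toward the halogens and less exothermic down a group.
Neither a single period nor a single group — weigh both effects.
I > Te: both are in period 5; the period trend gives I the larger value.
Br > I: they share group 17; the group trend gives Br the larger value.
Approximate values (kJ/mol): Br 325, Te 190, I 295.
So from highest to lowest: Br > I > Te.

Br > I > Te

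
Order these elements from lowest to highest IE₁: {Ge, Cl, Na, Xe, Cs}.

Cs < Na < Ge < Xe < Cl

Na is in period 3, group 1; Cl is in period 3, group 17; Ge is in period 4, group 14; Xe is in period 5, group 18; Cs is in period 6, group 1.
First ionization energy rises across a period (greater Z_eff holds electrons more tightly) and falls down a group (valence electrons are farther from the nucleus).
Here both period and group differ, so the two effects have to be weighed against each other.
Na > Cs: they share group 1; the group trend gives Na the larger value.
Ge > Na: the two effects oppose for this pair; the across-period effect wins (762 vs 496 kJ/mol).
Xe > Ge: the two effects oppose for this pair; the across-period effect wins (1170 vs 762 kJ/mol).
Cl > Xe: period and group pull opposite ways; the down-group shift dominates (1251 vs 1170 kJ/mol).
Approximate values (kJ/mol): Na 496, Cl 1251, Ge 762, Xe 1170, Cs 376.
So from lowest to highest: Cs < Na < Ge < Xe < Cl.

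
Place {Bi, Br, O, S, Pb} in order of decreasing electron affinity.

O is in period 2, group 16; S is in period 3, group 16; Br is in period 4, group 17; Pb is in period 6, group 14; Bi is in period 6, group 15.
Adding an electron releases more energy for atoms nearer the top right (short of the noble gases).
These span different periods and groups, so the two trends combine.
Bi > Pb: both are in period 6; the period trend gives Bi the larger value.
O > Bi: both effects reinforce here, so O is clearly the higher of the two.
S > O: this pair runs against the simple trend — see the exception note.
Br > S: period and group pull opposite ways; the across-period shift dominates (325 vs 200 kJ/mol).
Note the exception: S has a higher electron affinity than O, contrary to the simple trend — the compact 2p subshell of O repels the added electron more than S's larger 3p does.
For reference (kJ/mol): O 141, S 200, Br 325, Pb 35, Bi 91.
So from highest to lowest: Br > S > O > Bi > Pb.

Br, S, O, Bi, Pb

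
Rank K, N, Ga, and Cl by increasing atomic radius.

Moving right in a period, electrons are added to the same shell under a stronger nuclear pull, so atoms get smaller; moving down, a new shell is opened and atoms get larger.
These span different periods and groups, so the two trends combine.
Cl > N: the two effects oppose for this pair; the down-group effect wins (99 vs 71 pm).
Ga > Cl: both effects reinforce here, so Ga is clearly the larger of the two.
K > Ga: both are in period 4; the period trend gives K the larger value.
Tabulated atomic radius (pm): N 71, Cl 99, K 196, Ga 124.
So from smallest to largest: N < Cl < Ga < K.

N < Cl < Ga < K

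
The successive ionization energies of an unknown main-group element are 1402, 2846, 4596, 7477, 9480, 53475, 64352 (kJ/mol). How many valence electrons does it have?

5

Look for the largest jump between consecutive ionization energies: IE6/IE5 ≈ 5.6, far larger than any earlier ratio.
That jump marks the point where a core electron is being removed. So the atom has 5 valence electrons.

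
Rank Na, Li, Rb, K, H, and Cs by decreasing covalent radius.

Cs, Rb, K, Na, Li, H

H is in period 1, group 1; Li is in period 2, group 1; Na is in period 3, group 1; K is in period 4, group 1; Rb is in period 5, group 1; Cs is in period 6, group 1.
Radius decreases left→right (rising Z_eff, same n) and increases top→bottom (higher n).
All are in group 1, so atomic radius increases down the group.
So from largest to smallest: Cs > Rb > K > Na > Li > H.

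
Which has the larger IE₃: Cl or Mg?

Consider each +2 ion: Cl²⁺ still has 5 valence electrons; Mg²⁺ is the bare [Ne] core.
Core electrons are held far more tightly than valence electrons, so Mg tops the IE_3 order.
The numbers (kJ/mol): Cl 3822, Mg 7733.
Hence IE_3: Cl < Mg.

Mg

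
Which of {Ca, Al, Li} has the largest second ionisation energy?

IE_2 is the cost of taking one more electron from the +1 cation: Ca⁺ still has 1 valence electron; Al⁺ still has 2 valence electrons; Li⁺ is the bare [He] core.
Core electrons are held far more tightly than valence electrons, so Li tops the IE_2 order.
Valence configurations: Ca⁺ [Ar]4s¹, Al⁺ [Ne]3s².
Tabulated IE_2 (kJ/mol): Ca 1145, Al 1817, Li 7298.
So the second ionization energies run Ca < Al < Li.

Li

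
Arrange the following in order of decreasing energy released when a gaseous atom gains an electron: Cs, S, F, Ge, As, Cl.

Cl, F, S, Ge, As, Cs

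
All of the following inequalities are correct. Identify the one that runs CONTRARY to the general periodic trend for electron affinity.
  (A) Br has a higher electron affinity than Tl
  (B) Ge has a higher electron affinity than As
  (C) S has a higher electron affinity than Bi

The general trend: electron affinity increases across a period and decreases down a group.
(A) Br (period 4, group 17) vs Tl (period 6, group 13): the stated order agrees with the simple trend.
(B) Ge (period 4, group 14) vs As (period 4, group 15): the stated order contradicts the simple trend.
(C) S (period 3, group 16) vs Bi (period 6, group 15): the stated order agrees with the simple trend.
The exception is (B): adding an electron to As's half-filled 4p³ is unfavourable, so Ge (4p²) has the more exothermic EA.

(B)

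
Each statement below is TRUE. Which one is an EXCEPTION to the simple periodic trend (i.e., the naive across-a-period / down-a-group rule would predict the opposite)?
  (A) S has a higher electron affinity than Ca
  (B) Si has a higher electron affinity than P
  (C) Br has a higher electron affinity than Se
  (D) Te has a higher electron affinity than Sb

The general trend: electron affinity increases across a period and decreases down a group.
(A) S (period 3, group 16) vs Ca (period 4, group 2): the stated order agrees with the simple trend.
(B) Si (period 3, group 14) vs P (period 3, group 15): the stated order contradicts the simple trend.
(C) Br (period 4, group 17) vs Se (period 4, group 16): the stated order agrees with the simple trend.
(D) Te (period 5, group 16) vs Sb (period 5, group 15): the stated order agrees with the simple trend.
The exception is (B): adding an electron to P's half-filled 3p³ is unfavourable, so Si (3p²) has the more exothermic EA.

(B)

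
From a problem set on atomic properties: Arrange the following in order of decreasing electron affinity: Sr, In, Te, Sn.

Electron affinity generally becomes more exothermic across a period toward the halogens and less exothermic down a group.
All lie in period 5, so electron affinity increases left to right.
So from highest to lowest: Te > Sn > In > Sr.

Te > Sn > In > Sr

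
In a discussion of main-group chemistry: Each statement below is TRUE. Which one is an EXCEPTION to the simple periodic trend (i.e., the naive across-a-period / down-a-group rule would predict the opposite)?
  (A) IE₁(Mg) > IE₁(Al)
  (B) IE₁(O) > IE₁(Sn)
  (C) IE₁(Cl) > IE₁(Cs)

(A)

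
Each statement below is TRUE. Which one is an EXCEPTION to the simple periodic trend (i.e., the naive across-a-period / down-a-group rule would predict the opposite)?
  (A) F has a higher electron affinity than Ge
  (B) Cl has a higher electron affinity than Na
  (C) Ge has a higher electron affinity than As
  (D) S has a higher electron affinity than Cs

(C)

The general trend: electron affinity increases across a period and decreases down a group.
(A) F (period 2, group 17) vs Ge (period 4, group 14): the stated order agrees with the simple trend.
(B) Cl (period 3, group 17) vs Na (period 3, group 1): the stated order agrees with the simple trend.
(C) Ge (period 4, group 14) vs As (period 4, group 15): the stated order contradicts the simple trend.
(D) S (period 3, group 16) vs Cs (period 6, group 1): the stated order agrees with the simple trend.
The exception is (C): adding an electron to As's half-filled 4p³ is unfavourable, so Ge (4p²) has the more exothermic EA.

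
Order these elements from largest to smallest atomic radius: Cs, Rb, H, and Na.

Cs > Rb > Na > H

H is in period 1, group 1; Na is in period 3, group 1; Rb is in period 5, group 1; Cs is in period 6, group 1.
Across a period the added protons contract the valence shell; down a group each new principal shell makes the atom larger.
All are in group 1, so atomic radius increases down the group.
So from largest to smallest: Cs > Rb > Na > H.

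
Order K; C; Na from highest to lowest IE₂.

After 1 electron has been removed, what remains? K⁺ is the bare [Ar] core; C⁺ still has 3 valence electrons; Na⁺ is the bare [Ne] core.
Pulling an electron out of a noble-gas core costs far more than removing a remaining valence electron, so K and Na sit at the high end of IE_2.
Tabulated IE_2 (kJ/mol): K 3052, C 2353, Na 4562.
Putting it together, IE_2: C < K < Na.

Na > K > C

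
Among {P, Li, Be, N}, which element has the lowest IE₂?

Consider each +1 ion: P⁺ still has 4 valence electrons; Li⁺ is the bare [He] core; Be⁺ still has 1 valence electron; N⁺ still has 4 valence electrons.
Core electrons are held far more tightly than valence electrons, so Li tops the IE_2 order.
Valence configurations: P⁺ [Ne]3s²3p², Be⁺ [He]2s¹, N⁺ [He]2s²2p².
Tabulated IE_2 (kJ/mol): P 1907, Li 7298, Be 1757, N 2856.
So the second ionization energies run Be < P < N < Li.

Be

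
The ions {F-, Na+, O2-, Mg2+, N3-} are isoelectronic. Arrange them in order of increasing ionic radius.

All of these have 10 electrons, so size is governed by nuclear charge alone: the more protons, the stronger the pull on the same electron cloud, and the smaller the ion.
Nuclear charges: Mg2+ (Z=12), Na+ (Z=11), F- (Z=9), O2- (Z=8), N3- (Z=7).
Smallest to largest: Mg2+ < Na+ < F- < O2- < N3-.

Mg2+, Na+, F-, O2-, N3-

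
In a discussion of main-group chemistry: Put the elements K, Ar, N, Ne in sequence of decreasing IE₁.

N is in period 2, group 15; Ne is in period 2, group 18; Ar is in period 3, group 18; K is in period 4, group 1.
Across a period the outer electron is held more tightly (higher IE₁); down a group it sits in a higher shell, more shielded, and comes off more easily.
These span different periods and groups, so the two trends combine.
N > K: both effects reinforce here, so N is clearly the higher of the two.
Ar > N: period and group pull opposite ways; the across-period shift dominates (1521 vs 1402 kJ/mol).
Ne > Ar: they share group 18; the group trend gives Ne the larger value.
Approximate values (kJ/mol): N 1402, Ne 2081, Ar 1521, K 419.
So from highest to lowest: Ne > Ar > N > K.

Ne > Ar > N > K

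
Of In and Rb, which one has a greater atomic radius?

Rb is in period 5, group 1; In is in period 5, group 13.
Atomic radius shrinks across a period as nuclear charge pulls the same shell inward, and grows down a group as new shells are added.
All lie in period 5, so atomic radius increases right to left.
So Rb has the greater atomic radius (Rb > In).

Rb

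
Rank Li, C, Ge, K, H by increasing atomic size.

H is in period 1, group 1; Li is in period 2, group 1; C is in period 2, group 14; K is in period 4, group 1; Ge is in period 4, group 14.
Across a period the added protons contract the valence shell; down a group each new principal shell makes the atom larger.
Neither a single period nor a single group — weigh both effects.
C > H: period and group pull opposite ways; the down-group shift dominates (75 vs 32 pm).
Ge > C: they share group 14; the group trend gives Ge the larger value.
Li > Ge: period and group pull opposite ways; the across-period shift dominates (133 vs 121 pm).
K > Li: they share group 1; the group trend gives K the larger value.
Approximate values (pm): H 32, Li 133, C 75, K 196, Ge 121.
So from smallest to largest: H < C < Ge < Li < K.

H, C, Ge, Li, K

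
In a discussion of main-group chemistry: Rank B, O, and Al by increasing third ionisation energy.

Al < B < O

IE_3 is the cost of taking one more electron from the +2 cation: B²⁺ still has 1 valence electron; O²⁺ still has 4 valence electrons; Al²⁺ still has 1 valence electron.
All are still removing valence electrons, so compare the +2 ions as you would atoms: IE_3 generally rises across a period (higher Z_eff) and falls down a group (larger shell), subject to the usual subshell exceptions.
Valence configurations: B²⁺ [He]2s¹, O²⁺ [He]2s²2p², Al²⁺ [Ne]3s¹.
Tabulated IE_3 (kJ/mol): B 3660, O 5300, Al 2745.
Overall IE_3 order: Al < B < O.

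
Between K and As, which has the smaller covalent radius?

As

K is in period 4, group 1; As is in period 4, group 15.
Moving right in a period, electrons are added to the same shell under a stronger nuclear pull, so atoms get smaller; moving down, a new shell is opened and atoms get larger.
All lie in period 4, so atomic radius increases right to left.
So As has the smaller covalent radius (As < K).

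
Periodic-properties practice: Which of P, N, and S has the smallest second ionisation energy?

P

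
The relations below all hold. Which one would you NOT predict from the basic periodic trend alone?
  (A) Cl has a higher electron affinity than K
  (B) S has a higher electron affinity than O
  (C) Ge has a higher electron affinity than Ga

(B)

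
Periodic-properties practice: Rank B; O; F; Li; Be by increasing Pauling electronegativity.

Li < Be < B < O < F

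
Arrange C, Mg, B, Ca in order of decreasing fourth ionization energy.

After 3 electrons have been removed, what remains? C³⁺ still has 1 valence electron; Mg³⁺ is already 1 electron into the core; B³⁺ is the bare [He] core; Ca³⁺ is already 1 electron into the core.
Breaking into a closed-shell core is much more expensive than removing a leftover valence electron — Ca, Mg and B have the largest IE_4 here.
The numbers (kJ/mol): C 6223, Mg 10543, B 25026, Ca 6491.
So the fourth ionization energies run C < Ca < Mg < B.

B > Mg > Ca > C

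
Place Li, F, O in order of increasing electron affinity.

Li, O, F

Li is in period 2, group 1; O is in period 2, group 16; F is in period 2, group 17.
Adding an electron releases more energy for atoms nearer the top right (short of the noble gases).
All lie in period 2, so electron affinity increases left to right.
So from lowest to highest: Li < O < F.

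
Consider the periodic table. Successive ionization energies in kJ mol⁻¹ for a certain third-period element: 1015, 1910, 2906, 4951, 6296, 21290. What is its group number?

Group 15

Look for the largest jump between consecutive ionization energies: IE6/IE5 ≈ 3.4, far larger than any earlier ratio.
That jump marks the point where a core electron is being removed. So the atom has 5 valence electrons.
A main-group element with 5 valence electrons is in group 15.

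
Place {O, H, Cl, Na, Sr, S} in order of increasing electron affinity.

Sr, Na, H, O, S, Cl

Adding an electron releases more energy for atoms nearer the top right (short of the noble gases).
These span different periods and groups, so the two trends combine.
Na > Sr: the two effects oppose for this pair; the down-group effect wins (53 vs 5 kJ/mol).
H > Na: they share group 1; the group trend gives H the larger value.
O > H: period and group pull opposite ways; the across-period shift dominates (141 vs 73 kJ/mol).
S > O: this pair runs against the simple trend — see the exception note.
Cl > S: both are in period 3; the period trend gives Cl the larger value.
Note the exception: S has a higher electron affinity than O, contrary to the simple trend — the compact 2p subshell of O repels the added electron more than S's larger 3p does.
Approximate values (kJ/mol): H 73, O 141, Na 53, S 200, Cl 349, Sr 5.
So from lowest to highest: Sr < Na < H < O < S < Cl.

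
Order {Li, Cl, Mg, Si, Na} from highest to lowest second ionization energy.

After 1 electron has been removed, what remains? Li⁺ is the bare [He] core; Cl⁺ still has 6 valence electrons; Mg⁺ still has 1 valence electron; Si⁺ still has 3 valence electrons; Na⁺ is the bare [Ne] core.
Core electrons are held far more tightly than valence electrons, so Na and Li top the IE_2 order.
Valence configurations: Cl⁺ [Ne]3s²3p⁴, Mg⁺ [Ne]3s¹, Si⁺ [Ne]3s²3p¹.
The numbers (kJ/mol): Li 7298, Cl 2298, Mg 1451, Si 1577, Na 4562.
Hence IE_2: Mg < Si < Cl < Na < Li.

Li, Na, Cl, Si, Mg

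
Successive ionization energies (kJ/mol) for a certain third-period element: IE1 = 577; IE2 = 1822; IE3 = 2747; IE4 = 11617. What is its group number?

Group 13

Look for the largest jump between consecutive ionization energies: IE4/IE3 ≈ 4.2, far larger than any earlier ratio.
That jump marks the point where a core electron is being removed. So the atom has 3 valence electrons.
A main-group element with 3 valence electrons is in group 13.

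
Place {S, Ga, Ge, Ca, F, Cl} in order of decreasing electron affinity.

Cl, F, S, Ge, Ga, Ca

Atoms with high Z_eff and room in the valence shell (especially the halogens) have the most exothermic electron affinities.
These span different periods and groups, so the two trends combine.
Ga > Ca: Ga lies to the right of Ca in period 4, so the across-period effect alone puts Ga higher.
Ge > Ga: Ge lies to the right of Ga in period 4, so the across-period effect alone puts Ge higher.
S > Ge: both effects reinforce here, so S is clearly the higher of the two.
F > S: both effects reinforce here, so F is clearly the higher of the two.
Cl > F: this pair runs against the simple trend — see the exception note.
Note the exception: Cl has a higher electron affinity than F, contrary to the simple trend — F's small 2p subshell makes the incoming electron feel strong e⁻–e⁻ repulsion, so Cl actually releases more energy on gaining an electron.
Tabulated electron affinity (kJ/mol): F 328, S 200, Cl 349, Ca 2, Ga 29, Ge 119.
So from highest to lowest: Cl > F > S > Ge > Ga > Ca.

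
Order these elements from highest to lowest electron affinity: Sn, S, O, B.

B is in period 2, group 13; O is in period 2, group 16; S is in period 3, group 16; Sn is in period 5, group 14.
Adding an electron releases more energy for atoms nearer the top right (short of the noble gases).
These span different periods and groups, so the two trends combine.
Sn > B: period and group pull opposite ways; the across-period shift dominates (107 vs 27 kJ/mol).
O > Sn: relative to Sn, both the across-period and down-group shifts push O's electron affinity up.
S > O: this pair runs against the simple trend — see the exception note.
Note the exception: S has a higher electron affinity than O, contrary to the simple trend — the compact 2p subshell of O repels the added electron more than S's larger 3p does.
Approximate values (kJ/mol): B 27, O 141, S 200, Sn 107.
So from highest to lowest: S > O > Sn > B.

S > O > Sn > B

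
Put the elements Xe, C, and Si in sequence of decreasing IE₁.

Xe > C > Si

C is in period 2, group 14; Si is in period 3, group 14; Xe is in period 5, group 18.
Removing the outermost electron gets harder across a period and easier down a group.
Neither a single period nor a single group — weigh both effects.
C > Si: C sits above Si in group 14, so the down-group effect alone puts C higher.
Xe > C: period and group pull opposite ways; the across-period shift dominates (1170 vs 1086 kJ/mol).
Approximate values (kJ/mol): C 1086, Si 786, Xe 1170.
So from highest to lowest: Xe > C > Si.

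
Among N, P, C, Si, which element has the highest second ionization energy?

Consider each +1 ion: N⁺ still has 4 valence electrons; P⁺ still has 4 valence electrons; C⁺ still has 3 valence electrons; Si⁺ still has 3 valence electrons.
All are still removing valence electrons, so compare the +1 ions as you would atoms: IE_2 generally rises across a period (higher Z_eff) and falls down a group (larger shell), subject to the usual subshell exceptions.
Valence configurations: N⁺ [He]2s²2p², P⁺ [Ne]3s²3p², C⁺ [He]2s²2p¹, Si⁺ [Ne]3s²3p¹.
Tabulated IE_2 (kJ/mol): N 2856, P 1907, C 2353, Si 1577.
Putting it together, IE_2: Si < P < C < N.

N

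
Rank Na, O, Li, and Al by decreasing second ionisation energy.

Li, Na, O, Al

After 1 electron has been removed, what remains? Na⁺ is the bare [Ne] core; O⁺ still has 5 valence electrons; Li⁺ is the bare [He] core; Al⁺ still has 2 valence electrons.
Pulling an electron out of a noble-gas core costs far more than removing a remaining valence electron, so Na and Li sit at the high end of IE_2.
Valence configurations: O⁺ [He]2s²2p³, Al⁺ [Ne]3s².
The numbers (kJ/mol): Na 4562, O 3388, Li 7298, Al 1817.
So the second ionization energies run Al < O < Na < Li.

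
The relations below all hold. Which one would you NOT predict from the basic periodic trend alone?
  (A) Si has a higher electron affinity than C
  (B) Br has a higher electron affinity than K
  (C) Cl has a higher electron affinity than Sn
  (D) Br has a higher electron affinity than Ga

(A)

The general trend: electron affinity increases across a period and decreases down a group.
(A) Si (period 3, group 14) vs C (period 2, group 14): the stated order contradicts the simple trend.
(B) Br (period 4, group 17) vs K (period 4, group 1): the stated order agrees with the simple trend.
(C) Cl (period 3, group 17) vs Sn (period 5, group 14): the stated order agrees with the simple trend.
(D) Br (period 4, group 17) vs Ga (period 4, group 13): the stated order agrees with the simple trend.
The exception is (A): Si's larger, more diffuse 3p orbitals accept an added electron slightly more readily than C's compact 2p.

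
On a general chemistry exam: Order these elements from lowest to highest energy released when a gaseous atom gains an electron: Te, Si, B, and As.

B is in period 2, group 13; Si is in period 3, group 14; As is in period 4, group 15; Te is in period 5, group 16.
Electron affinity generally becomes more exothermic across a period toward the halogens and less exothermic down a group.
A diagonal step moves right (one effect) and down (the opposite effect) at once.
As > B: period and group pull opposite ways; the across-period shift dominates (78 vs 27 kJ/mol).
Si > As: period and group pull opposite ways; the down-group shift dominates (134 vs 78 kJ/mol).
Te > Si: the two effects oppose for this pair; the across-period effect wins (190 vs 134 kJ/mol).
Tabulated electron affinity (kJ/mol): B 27, Si 134, As 78, Te 190.
So from lowest to highest: B < As < Si < Te.

B < As < Si < Te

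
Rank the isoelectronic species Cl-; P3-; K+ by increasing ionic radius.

All of these have 18 electrons, so size is governed by nuclear charge alone: the more protons, the stronger the pull on the same electron cloud, and the smaller the ion.
Nuclear charges: K+ (Z=19), Cl- (Z=17), P3- (Z=15).
Smallest to largest: K+ < Cl- < P3-.

K+ < Cl- < P3-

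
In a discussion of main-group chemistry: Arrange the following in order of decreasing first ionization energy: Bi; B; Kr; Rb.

Kr > B > Bi > Rb

B is in period 2, group 13; Kr is in period 4, group 18; Rb is in period 5, group 1; Bi is in period 6, group 15.
IE₁ increases left→right with effective nuclear charge and decreases top→bottom as the valence shell moves farther out.
These span different periods and groups, so the two trends combine.
Bi > Rb: the two effects oppose for this pair; the across-period effect wins (703 vs 403 kJ/mol).
B > Bi: period and group pull opposite ways; the down-group shift dominates (801 vs 703 kJ/mol).
Kr > B: period and group pull opposite ways; the across-period shift dominates (1351 vs 801 kJ/mol).
Approximate values (kJ/mol): B 801, Kr 1351, Rb 403, Bi 703.
So from highest to lowest: Kr > B > Bi > Rb.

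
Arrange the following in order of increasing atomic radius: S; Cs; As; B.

B, S, As, Cs

Radius decreases left→right (rising Z_eff, same n) and increases top→bottom (higher n).
Here both period and group differ, so the two effects have to be weighed against each other.
S > B: the two effects oppose for this pair; the down-group effect wins (103 vs 85 pm).
As > S: both effects reinforce here, so As is clearly the larger of the two.
Cs > As: both effects reinforce here, so Cs is clearly the larger of the two.
For reference (pm): B 85, S 103, As 121, Cs 232.
So from smallest to largest: B < S < As < Cs.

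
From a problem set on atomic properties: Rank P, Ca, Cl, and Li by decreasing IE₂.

Consider each +1 ion: P⁺ still has 4 valence electrons; Ca⁺ still has 1 valence electron; Cl⁺ still has 6 valence electrons; Li⁺ is the bare [He] core.
Breaking into a closed-shell core is much more expensive than removing a leftover valence electron — Li has the largest IE_2 here.
Valence configurations: P⁺ [Ne]3s²3p², Ca⁺ [Ar]4s¹, Cl⁺ [Ne]3s²3p⁴.
The numbers (kJ/mol): P 1907, Ca 1145, Cl 2298, Li 7298.
Hence IE_2: Ca < P < Cl < Li.

Li, Cl, P, Ca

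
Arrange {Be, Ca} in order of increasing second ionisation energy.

Ca, Be

The second ionization energy removes an electron from the +1 ion. For each element: Be⁺ still has 1 valence electron; Ca⁺ still has 1 valence electron.
All are still removing valence electrons, so compare the +1 ions as you would atoms: IE_2 generally rises across a period (higher Z_eff) and falls down a group (larger shell), subject to the usual subshell exceptions.
Valence configurations: Be⁺ [He]2s¹, Ca⁺ [Ar]4s¹.
Approximate IE_2 values (kJ/mol): Be 1757, Ca 1145.
Putting it together, IE_2: Ca < Be.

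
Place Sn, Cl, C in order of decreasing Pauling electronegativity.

Cl > C > Sn

Electronegativity increases across a period and decreases down a group, tracking effective nuclear charge and atomic size.
Here both period and group differ, so the two effects have to be weighed against each other.
C > Sn: C sits above Sn in group 14, so the down-group effect alone puts C higher.
Cl > C: the two effects oppose for this pair; the across-period effect wins (3.16 vs 2.55).
For reference (Pauling): C 2.55, Cl 3.16, Sn 1.96.
So from highest to lowest: Cl > C > Sn.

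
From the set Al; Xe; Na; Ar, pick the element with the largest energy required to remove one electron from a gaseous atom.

Across a period the outer electron is held more tightly (higher IE₁); down a group it sits in a higher shell, more shielded, and comes off more easily.
Here both period and group differ, so the two effects have to be weighed against each other.
Al > Na: Al lies to the right of Na in period 3, so the across-period effect alone puts Al higher.
Xe > Al: the two effects oppose for this pair; the across-period effect wins (1170 vs 578 kJ/mol).
Ar > Xe: Ar sits above Xe in group 18, so the down-group effect alone puts Ar higher.
For reference (kJ/mol): Na 496, Al 578, Ar 1521, Xe 1170.
The largest energy required to remove one electron from a gaseous atom among these belongs to Ar.

Ar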